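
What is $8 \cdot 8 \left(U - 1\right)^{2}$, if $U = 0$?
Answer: $64$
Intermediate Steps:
$8 \cdot 8 \left(U - 1\right)^{2} = 8 \cdot 8 \left(0 - 1\right)^{2} = 64 \left(-1\right)^{2} = 64 \cdot 1 = 64$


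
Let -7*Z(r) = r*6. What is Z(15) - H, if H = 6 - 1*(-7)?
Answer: -181/7 ≈ -25.857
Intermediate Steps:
Z(r) = -6*r/7 (Z(r) = -r*6/7 = -6*r/7)
H = 13 (H = 6 + 7 = 13)
Z(15) - H = -6/7*15 - 1*13 = -90/7 - 13 = -181/7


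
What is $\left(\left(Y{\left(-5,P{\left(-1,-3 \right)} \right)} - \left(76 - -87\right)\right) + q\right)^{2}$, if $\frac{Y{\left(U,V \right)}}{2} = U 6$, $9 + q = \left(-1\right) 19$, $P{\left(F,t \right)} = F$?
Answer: $63001$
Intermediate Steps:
$q = -28$ ($q = -9 - 19 = -28$)
$Y{\left(U,V \right)} = 12 U$ ($Y{\left(U,V \right)} = 2 U 6 = 2 \cdot 6 U = 12 U$)
$\left(\left(Y{\left(-5,P{\left(-1,-3 \right)} \right)} - \left(76 - -87\right)\right) + q\right)^{2} = \left(\left(12 \left(-5\right) - \left(76 - -87\right)\right) - 28\right)^{2} = \left(\left(-60 - \left(76 + 87\right)\right) - 28\right)^{2} = \left(\left(-60 - 163\right) - 28\right)^{2} = \left(-223 - 28\right)^{2} = \left(-251\right)^{2} = 63001$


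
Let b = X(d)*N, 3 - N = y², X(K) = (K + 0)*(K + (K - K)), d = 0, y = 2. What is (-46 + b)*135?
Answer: -6210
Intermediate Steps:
X(K) = K² (X(K) = K*(K + 0) = K*K = K²)
N = -1 (N = 3 - 1*2² = 3 - 1*4 = 3 - 4 = -1)
b = 0 (b = 0²*(-1) = 0*(-1) = 0)
(-46 + b)*135 = (-46 + 0)*135 = -46*135 = -6210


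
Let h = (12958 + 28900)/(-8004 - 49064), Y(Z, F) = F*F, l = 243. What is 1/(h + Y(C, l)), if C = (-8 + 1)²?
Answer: 28534/1684883237 ≈ 1.6935e-5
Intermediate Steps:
C = 49 (C = (-7)² = 49)
Y(Z, F) = F²
h = -20929/28534 (h = 41858/(-57068) = 41858*(-1/57068) = -20929/28534 ≈ -0.73348)
1/(h + Y(C, l)) = 1/(-20929/28534 + 243²) = 1/(-20929/28534 + 59049) = 1/(1684883237/28534) = 28534/1684883237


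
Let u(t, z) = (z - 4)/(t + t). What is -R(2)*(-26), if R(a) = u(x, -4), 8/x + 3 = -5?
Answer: 104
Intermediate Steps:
x = -1 (x = 8/(-3 - 5) = 8/(-8) = 8*(-⅛) = -1)
u(t, z) = (-4 + z)/(2*t) (u(t, z) = (-4 + z)/((2*t)) = (-4 + z)*(1/(2*t)) = (-4 + z)/(2*t))
R(a) = 4 (R(a) = (½)*(-4 - 4)/(-1) = (½)*(-1)*(-8) = 4)
-R(2)*(-26) = -1*4*(-26) = -4*(-26) = 104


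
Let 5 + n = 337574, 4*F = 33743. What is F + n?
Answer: 1384019/4 ≈ 3.4601e+5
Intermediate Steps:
F = 33743/4 (F = (¼)*33743 = 33743/4 ≈ 8435.8)
n = 337569 (n = -5 + 337574 = 337569)
F + n = 33743/4 + 337569 = 1384019/4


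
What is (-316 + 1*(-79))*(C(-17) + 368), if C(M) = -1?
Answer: -144965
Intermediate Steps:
(-316 + 1*(-79))*(C(-17) + 368) = (-316 + 1*(-79))*(-1 + 368) = (-316 - 79)*367 = -395*367 = -144965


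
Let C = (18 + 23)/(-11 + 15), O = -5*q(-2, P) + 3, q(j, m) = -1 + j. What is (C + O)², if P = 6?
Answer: 12769/16 ≈ 798.06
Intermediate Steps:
O = 18 (O = -5*(-1 - 2) + 3 = -5*(-3) + 3 = 15 + 3 = 18)
C = 41/4 ≈ 10.250
(C + O)² = (41/4 + 18)² = (113/4)² = 12769/16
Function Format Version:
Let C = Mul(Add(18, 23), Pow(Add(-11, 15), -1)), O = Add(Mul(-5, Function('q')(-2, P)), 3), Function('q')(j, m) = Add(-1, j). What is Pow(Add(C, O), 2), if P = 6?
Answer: Rational(12769, 16) ≈ 798.06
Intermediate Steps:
O = 18 (O = Add(Mul(-5, Add(-1, -2)), 3) = Add(Mul(-5, -3), 3) = Add(15, 3) = 18)
C = Rational(41, 4) (C = Mul(41, Pow(4, -1)) = Mul(41, Rational(1, 4)) = Rational(41, 4) ≈ 10.250)
Pow(Add(C, O), 2) = Pow(Add(Rational(41, 4), 18), 2) = Pow(Rational(113, 4), 2) = Rational(12769, 16)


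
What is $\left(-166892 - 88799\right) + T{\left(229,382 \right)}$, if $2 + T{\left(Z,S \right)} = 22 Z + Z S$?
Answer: $-163177$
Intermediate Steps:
$T{\left(Z,S \right)} = -2 + 22 Z + S Z$ ($T{\left(Z,S \right)} = -2 + \left(22 Z + Z S\right) = -2 + \left(22 Z + S Z\right) = -2 + 22 Z + S Z$)
$\left(-166892 - 88799\right) + T{\left(229,382 \right)} = \left(-166892 - 88799\right) + \left(-2 + 22 \cdot 229 + 382 \cdot 229\right) = -255691 + \left(-2 + 5038 + 87478\right) = -255691 + 92514 = -163177$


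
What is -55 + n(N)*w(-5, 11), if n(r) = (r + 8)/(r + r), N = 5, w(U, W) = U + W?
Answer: -236/5 ≈ -47.200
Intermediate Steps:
n(r) = (8 + r)/(2*r) (n(r) = (8 + r)/((2*r)) = (8 + r)*(1/(2*r)) = (8 + r)/(2*r))
-55 + n(N)*w(-5, 11) = -55 + ((½)*(8 + 5)/5)*(-5 + 11) = -55 + ((½)*(⅕)*13)*6 = -55 + (13/10)*6 = -55 + 39/5 = -236/5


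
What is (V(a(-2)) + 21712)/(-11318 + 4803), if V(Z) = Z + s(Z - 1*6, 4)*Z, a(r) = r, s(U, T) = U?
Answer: -21726/6515 ≈ -3.3348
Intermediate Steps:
V(Z) = Z + Z*(-6 + Z) (V(Z) = Z + (Z - 1*6)*Z = Z + (Z - 6)*Z = Z + (-6 + Z)*Z = Z + Z*(-6 + Z))
(V(a(-2)) + 21712)/(-11318 + 4803) = (-2*(-5 - 2) + 21712)/(-11318 + 4803) = (-2*(-7) + 21712)/(-6515) = (14 + 21712)*(-1/6515) = 21726*(-1/6515) = -21726/6515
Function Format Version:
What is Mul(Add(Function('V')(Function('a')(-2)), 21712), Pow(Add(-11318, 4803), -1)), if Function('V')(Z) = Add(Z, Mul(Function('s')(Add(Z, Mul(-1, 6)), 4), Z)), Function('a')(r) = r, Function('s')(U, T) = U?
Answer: Rational(-21726, 6515) ≈ -3.3348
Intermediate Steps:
Function('V')(Z) = Add(Z, Mul(Z, Add(-6, Z))) (Function('V')(Z) = Add(Z, Mul(Add(Z, Mul(-1, 6)), Z)) = Add(Z, Mul(Add(Z, -6), Z)) = Add(Z, Mul(Add(-6, Z), Z)) = Add(Z, Mul(Z, Add(-6, Z))))
Mul(Add(Function('V')(Function('a')(-2)), 21712), Pow(Add(-11318, 4803), -1)) = Mul(Add(Mul(-2, Add(-5, -2)), 21712), Pow(Add(-11318, 4803), -1)) = Mul(Add(Mul(-2, -7), 21712), Pow(-6515, -1)) = Mul(Add(14, 21712), Rational(-1, 6515)) = Mul(21726, Rational(-1, 6515)) = Rational(-21726, 6515)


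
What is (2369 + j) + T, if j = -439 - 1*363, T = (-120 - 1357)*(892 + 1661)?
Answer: -3769214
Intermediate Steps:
T = -3770781 (T = -1477*2553 = -3770781)
j = -802 (j = -439 - 363 = -802)
(2369 + j) + T = (2369 - 802) - 3770781 = 1567 - 3770781 = -3769214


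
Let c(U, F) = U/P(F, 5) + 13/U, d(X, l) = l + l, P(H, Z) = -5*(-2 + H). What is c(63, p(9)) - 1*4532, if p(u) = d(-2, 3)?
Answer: -5714029/1260 ≈ -4534.9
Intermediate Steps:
P(H, Z) = 10 - 5*H
d(X, l) = 2*l
p(u) = 6 (p(u) = 2*3 = 6)
c(U, F) = 13/U + U/(10 - 5*F) (c(U, F) = U/(10 - 5*F) + 13/U = 13/U + U/(10 - 5*F))
c(63, p(9)) - 1*4532 = (⅕)*(-130 - 1*63² + 65*6)/(63*(-2 + 6)) - 1*4532 = (⅕)*(1/63)*(-130 - 1*3969 + 390)/4 - 4532 = (⅕)*(1/63)*(¼)*(-130 - 3969 + 390) - 4532 = (⅕)*(1/63)*(¼)*(-3709) - 4532 = -3709/1260 - 4532 = -5714029/1260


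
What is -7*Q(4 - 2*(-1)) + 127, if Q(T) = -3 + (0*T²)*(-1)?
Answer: 148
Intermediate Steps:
Q(T) = -3 (Q(T) = -3 + 0*(-1) = -3 + 0 = -3)
-7*Q(4 - 2*(-1)) + 127 = -7*(-3) + 127 = 21 + 127 = 148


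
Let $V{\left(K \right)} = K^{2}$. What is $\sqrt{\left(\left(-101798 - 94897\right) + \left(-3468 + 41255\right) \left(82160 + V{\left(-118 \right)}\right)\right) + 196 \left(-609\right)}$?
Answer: $7 \sqrt{74090001} \approx 60253.0$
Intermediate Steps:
$\sqrt{\left(\left(-101798 - 94897\right) + \left(-3468 + 41255\right) \left(82160 + V{\left(-118 \right)}\right)\right) + 196 \left(-609\right)} = \sqrt{\left(\left(-101798 - 94897\right) + \left(-3468 + 41255\right) \left(82160 + \left(-118\right)^{2}\right)\right) + 196 \left(-609\right)} = \sqrt{\left(-196695 + 37787 \left(82160 + 13924\right)\right) - 119364} = \sqrt{\left(-196695 + 37787 \cdot 96084\right) - 119364} = \sqrt{\left(-196695 + 3630726108\right) - 119364} = \sqrt{3630529413 - 119364} = \sqrt{3630410049} = 7 \sqrt{74090001}$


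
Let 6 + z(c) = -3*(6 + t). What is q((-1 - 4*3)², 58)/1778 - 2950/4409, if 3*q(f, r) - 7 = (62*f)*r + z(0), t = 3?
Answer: 63419171/559943 ≈ 113.26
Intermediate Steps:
z(c) = -33 (z(c) = -6 - 3*(6 + 3) = -6 - 3*9 = -6 - 27 = -33)
q(f, r) = -26/3 + 62*f*r/3 (q(f, r) = 7/3 + ((62*f)*r - 33)/3 = 7/3 + (62*f*r - 33)/3 = 7/3 + (-33 + 62*f*r)/3 = 7/3 + (-11 + 62*f*r/3) = -26/3 + 62*f*r/3)
q((-1 - 4*3)², 58)/1778 - 2950/4409 = (-26/3 + (62/3)*(-1 - 4*3)²*58)/1778 - 2950/4409 = (-26/3 + (62/3)*(-1 - 12)²*58)*(1/1778) - 2950*1/4409 = (-26/3 + (62/3)*(-13)²*58)*(1/1778) - 2950/4409 = (-26/3 + (62/3)*169*58)*(1/1778) - 2950/4409 = (-26/3 + 607724/3)*(1/1778) - 2950/4409 = 202566*(1/1778) - 2950/4409 = 14469/127 - 2950/4409 = 63419171/559943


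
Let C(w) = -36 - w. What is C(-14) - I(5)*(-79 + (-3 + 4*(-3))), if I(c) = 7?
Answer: 636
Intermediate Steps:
C(-14) - I(5)*(-79 + (-3 + 4*(-3))) = (-36 - 1*(-14)) - 7*(-79 + (-3 + 4*(-3))) = (-36 + 14) - 7*(-79 + (-3 - 12)) = -22 - 7*(-79 - 15) = -22 - 7*(-94) = -22 - 1*(-658) = -22 + 658 = 636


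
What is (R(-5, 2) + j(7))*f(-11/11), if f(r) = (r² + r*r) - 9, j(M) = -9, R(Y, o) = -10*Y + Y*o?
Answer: -217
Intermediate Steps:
f(r) = -9 + 2*r² (f(r) = (r² + r²) - 9 = 2*r² - 9 = -9 + 2*r²)
(R(-5, 2) + j(7))*f(-11/11) = (-5*(-10 + 2) - 9)*(-9 + 2*(-11/11)²) = (-5*(-8) - 9)*(-9 + 2*(-11*1/11)²) = (40 - 9)*(-9 + 2*(-1)²) = 31*(-9 + 2*1) = 31*(-9 + 2) = 31*(-7) = -217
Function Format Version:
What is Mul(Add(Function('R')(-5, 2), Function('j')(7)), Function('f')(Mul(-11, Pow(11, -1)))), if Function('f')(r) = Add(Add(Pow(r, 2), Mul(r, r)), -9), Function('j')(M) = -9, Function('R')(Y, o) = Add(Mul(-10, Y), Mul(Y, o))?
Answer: -217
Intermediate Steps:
Function('f')(r) = Add(-9, Mul(2, Pow(r, 2))) (Function('f')(r) = Add(Add(Pow(r, 2), Pow(r, 2)), -9) = Add(Mul(2, Pow(r, 2)), -9) = Add(-9, Mul(2, Pow(r, 2))))
Mul(Add(Function('R')(-5, 2), Function('j')(7)), Function('f')(Mul(-11, Pow(11, -1)))) = Mul(Add(Mul(-5, Add(-10, 2)), -9), Add(-9, Mul(2, Pow(Mul(-11, Pow(11, -1)), 2)))) = Mul(Add(Mul(-5, -8), -9), Add(-9, Mul(2, Pow(Mul(-11, Rational(1, 11)), 2)))) = Mul(Add(40, -9), Add(-9, Mul(2, Pow(-1, 2)))) = Mul(31, Add(-9, Mul(2, 1))) = Mul(31, Add(-9, 2)) = Mul(31, -7) = -217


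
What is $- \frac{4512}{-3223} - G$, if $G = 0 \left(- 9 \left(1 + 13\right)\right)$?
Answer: $\frac{4512}{3223} \approx 1.3999$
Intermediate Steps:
$G = 0$ ($G = 0 \left(\left(-9\right) 14\right) = 0 \left(-126\right) = 0$)
$- \frac{4512}{-3223} - G = - \frac{4512}{-3223} - 0 = \left(-4512\right) \left(- \frac{1}{3223}\right) + 0 = \frac{4512}{3223} + 0 = \frac{4512}{3223}$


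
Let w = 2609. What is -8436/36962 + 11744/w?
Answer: 206036102/48216929 ≈ 4.2731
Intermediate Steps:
-8436/36962 + 11744/w = -8436/36962 + 11744/2609 = -8436*1/36962 + 11744*(1/2609) = -4218/18481 + 11744/2609 = 206036102/48216929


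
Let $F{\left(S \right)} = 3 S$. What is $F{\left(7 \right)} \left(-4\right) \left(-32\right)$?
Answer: $2688$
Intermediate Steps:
$F{\left(7 \right)} \left(-4\right) \left(-32\right) = 3 \cdot 7 \left(-4\right) \left(-32\right) = 21 \left(-4\right) \left(-32\right) = \left(-84\right) \left(-32\right) = 2688$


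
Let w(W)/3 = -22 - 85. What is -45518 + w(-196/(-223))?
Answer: -45839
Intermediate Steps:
w(W) = -321 (w(W) = 3*(-22 - 85) = 3*(-107) = -321)
-45518 + w(-196/(-223)) = -45518 - 321 = -45839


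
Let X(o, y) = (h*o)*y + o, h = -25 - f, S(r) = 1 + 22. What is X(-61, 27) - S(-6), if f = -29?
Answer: -6672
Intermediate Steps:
S(r) = 23
h = 4 (h = -25 - 1*(-29) = -25 + 29 = 4)
X(o, y) = o + 4*o*y (X(o, y) = (4*o)*y + o = 4*o*y + o = o + 4*o*y)
X(-61, 27) - S(-6) = -61*(1 + 4*27) - 1*23 = -61*(1 + 108) - 23 = -61*109 - 23 = -6649 - 23 = -6672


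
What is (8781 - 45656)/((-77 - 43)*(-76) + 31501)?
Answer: -36875/40621 ≈ -0.90778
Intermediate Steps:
(8781 - 45656)/((-77 - 43)*(-76) + 31501) = -36875/(-120*(-76) + 31501) = -36875/(9120 + 31501) = -36875/40621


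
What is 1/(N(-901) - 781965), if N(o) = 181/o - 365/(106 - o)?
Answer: -17119/13386468479 ≈ -1.2788e-6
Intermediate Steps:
N(o) = -365/(106 - o) + 181/o
1/(N(-901) - 781965) = 1/(2*(-9593 + 273*(-901))/(-901*(-106 - 901)) - 781965) = 1/(2*(-1/901)*(-9593 - 245973)/(-1007) - 781965) = 1/(2*(-1/901)*(-1/1007)*(-255566) - 781965) = 1/(-9644/17119 - 781965) = 1/(-13386468479/17119) = -17119/13386468479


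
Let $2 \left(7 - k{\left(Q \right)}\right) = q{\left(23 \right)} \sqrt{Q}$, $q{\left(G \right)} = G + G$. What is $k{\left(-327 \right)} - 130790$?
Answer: $-130783 - 23 i \sqrt{327} \approx -1.3078 \cdot 10^{5} - 415.91 i$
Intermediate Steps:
$q{\left(G \right)} = 2 G$
$k{\left(Q \right)} = 7 - 23 \sqrt{Q}$ ($k{\left(Q \right)} = 7 - \frac{2 \cdot 23 \sqrt{Q}}{2} = 7 - \frac{46 \sqrt{Q}}{2} = 7 - 23 \sqrt{Q}$)
$k{\left(-327 \right)} - 130790 = \left(7 - 23 \sqrt{-327}\right) - 130790 = \left(7 - 23 i \sqrt{327}\right) - 130790 = -130783 - 23 i \sqrt{327}$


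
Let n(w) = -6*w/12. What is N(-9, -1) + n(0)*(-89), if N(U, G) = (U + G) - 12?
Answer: -22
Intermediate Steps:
n(w) = -w/2
N(U, G) = -12 + G + U (N(U, G) = (G + U) - 12 = -12 + G + U)
N(-9, -1) + n(0)*(-89) = (-12 - 1 - 9) - 1/2*0*(-89) = -22 + 0*(-89) = -22 + 0 = -22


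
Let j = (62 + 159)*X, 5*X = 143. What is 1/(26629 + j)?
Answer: 5/164748 ≈ 3.0349e-5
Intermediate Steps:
X = 143/5 (X = (⅕)*143 = 143/5 ≈ 28.600)
j = 31603/5 (j = (62 + 159)*(143/5) = 221*(143/5) = 31603/5 ≈ 6320.6)
1/(26629 + j) = 1/(26629 + 31603/5) = 1/(164748/5) = 5/164748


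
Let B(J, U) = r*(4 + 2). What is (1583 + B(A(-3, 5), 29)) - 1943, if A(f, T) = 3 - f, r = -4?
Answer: -384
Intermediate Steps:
B(J, U) = -24 (B(J, U) = -4*(4 + 2) = -4*6 = -24)
(1583 + B(A(-3, 5), 29)) - 1943 = (1583 - 24) - 1943 = 1559 - 1943 = -384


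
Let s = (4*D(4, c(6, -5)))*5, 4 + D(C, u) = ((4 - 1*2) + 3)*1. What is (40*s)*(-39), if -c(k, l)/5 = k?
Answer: -31200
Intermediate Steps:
c(k, l) = -5*k
D(C, u) = 1 (D(C, u) = -4 + ((4 - 1*2) + 3)*1 = -4 + ((4 - 2) + 3)*1 = -4 + (2 + 3)*1 = -4 + 5*1 = -4 + 5 = 1)
s = 20 (s = (4*1)*5 = 4*5 = 20)
(40*s)*(-39) = (40*20)*(-39) = 800*(-39) = -31200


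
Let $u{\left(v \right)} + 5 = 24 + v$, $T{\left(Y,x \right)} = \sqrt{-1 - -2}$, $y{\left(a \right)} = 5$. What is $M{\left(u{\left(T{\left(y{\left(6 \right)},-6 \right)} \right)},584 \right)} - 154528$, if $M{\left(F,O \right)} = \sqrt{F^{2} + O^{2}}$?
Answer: $-154528 + 4 \sqrt{21341} \approx -1.5394 \cdot 10^{5}$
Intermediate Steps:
$T{\left(Y,x \right)} = 1$ ($T{\left(Y,x \right)} = \sqrt{-1 + 2} = \sqrt{1} = 1$)
$u{\left(v \right)} = 19 + v$ ($u{\left(v \right)} = -5 + \left(24 + v\right) = 19 + v$)
$M{\left(u{\left(T{\left(y{\left(6 \right)},-6 \right)} \right)},584 \right)} - 154528 = \sqrt{\left(19 + 1\right)^{2} + 584^{2}} - 154528 = \sqrt{20^{2} + 341056} - 154528 = \sqrt{400 + 341056} - 154528 = \sqrt{341456} - 154528 = 4 \sqrt{21341} - 154528 = -154528 + 4 \sqrt{21341}$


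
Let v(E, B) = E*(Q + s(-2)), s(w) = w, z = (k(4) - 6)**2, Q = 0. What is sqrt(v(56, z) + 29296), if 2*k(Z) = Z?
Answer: 16*sqrt(114) ≈ 170.83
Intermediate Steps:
k(Z) = Z/2
z = 16 (z = ((1/2)*4 - 6)**2 = (2 - 6)**2 = (-4)**2 = 16)
v(E, B) = -2*E (v(E, B) = E*(0 - 2) = E*(-2) = -2*E)
sqrt(v(56, z) + 29296) = sqrt(-2*56 + 29296) = sqrt(-112 + 29296) = sqrt(29184) = 16*sqrt(114)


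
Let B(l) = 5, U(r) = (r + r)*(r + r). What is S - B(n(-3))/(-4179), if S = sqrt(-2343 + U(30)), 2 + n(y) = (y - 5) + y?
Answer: 5/4179 + sqrt(1257) ≈ 35.455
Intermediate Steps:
U(r) = 4*r**2 (U(r) = (2*r)*(2*r) = 4*r**2)
n(y) = -7 + 2*y (n(y) = -2 + ((y - 5) + y) = -2 + ((-5 + y) + y) = -2 + (-5 + 2*y) = -7 + 2*y)
S = sqrt(1257) (S = sqrt(-2343 + 4*30**2) = sqrt(-2343 + 4*900) = sqrt(-2343 + 3600) = sqrt(1257) ≈ 35.454)
S - B(n(-3))/(-4179) = sqrt(1257) - 5/(-4179) = sqrt(1257) - 5*(-1)/4179 = sqrt(1257) - 1*(-5/4179) = sqrt(1257) + 5/4179 = 5/4179 + sqrt(1257)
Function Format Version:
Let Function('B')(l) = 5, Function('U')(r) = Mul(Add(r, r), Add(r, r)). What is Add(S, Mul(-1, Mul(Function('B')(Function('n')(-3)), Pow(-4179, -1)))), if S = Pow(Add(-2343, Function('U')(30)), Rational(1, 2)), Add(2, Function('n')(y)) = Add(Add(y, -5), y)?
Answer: Add(Rational(5, 4179), Pow(1257, Rational(1, 2))) ≈ 35.455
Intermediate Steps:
Function('U')(r) = Mul(4, Pow(r, 2)) (Function('U')(r) = Mul(Mul(2, r), Mul(2, r)) = Mul(4, Pow(r, 2)))
Function('n')(y) = Add(-7, Mul(2, y)) (Function('n')(y) = Add(-2, Add(Add(y, -5), y)) = Add(-2, Add(Add(-5, y), y)) = Add(-2, Add(-5, Mul(2, y))) = Add(-7, Mul(2, y)))
S = Pow(1257, Rational(1, 2)) (S = Pow(Add(-2343, Mul(4, Pow(30, 2))), Rational(1, 2)) = Pow(Add(-2343, Mul(4, 900)), Rational(1, 2)) = Pow(Add(-2343, 3600), Rational(1, 2)) = Pow(1257, Rational(1, 2)) ≈ 35.454)
Add(S, Mul(-1, Mul(Function('B')(Function('n')(-3)), Pow(-4179, -1)))) = Add(Pow(1257, Rational(1, 2)), Mul(-1, Mul(5, Pow(-4179, -1)))) = Add(Pow(1257, Rational(1, 2)), Mul(-1, Mul(5, Rational(-1, 4179)))) = Add(Pow(1257, Rational(1, 2)), Mul(-1, Rational(-5, 4179))) = Add(Pow(1257, Rational(1, 2)), Rational(5, 4179)) = Add(Rational(5, 4179), Pow(1257, Rational(1, 2)))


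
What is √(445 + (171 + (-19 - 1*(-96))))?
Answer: 3*√77 ≈ 26.325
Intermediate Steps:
√(445 + (171 + (-19 - 1*(-96)))) = √(445 + (171 + (-19 + 96))) = √(445 + (171 + 77)) = √(445 + 248) = √693 = 3*√77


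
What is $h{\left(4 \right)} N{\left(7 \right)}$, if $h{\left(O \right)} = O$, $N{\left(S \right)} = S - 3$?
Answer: $16$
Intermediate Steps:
$N{\left(S \right)} = -3 + S$ ($N{\left(S \right)} = S - 3 = -3 + S$)
$h{\left(4 \right)} N{\left(7 \right)} = 4 \left(-3 + 7\right) = 4 \cdot 4 = 16$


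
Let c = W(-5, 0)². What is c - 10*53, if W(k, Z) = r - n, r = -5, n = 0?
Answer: -505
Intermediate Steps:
W(k, Z) = -5 (W(k, Z) = -5 - 1*0 = -5 + 0 = -5)
c = 25 (c = (-5)² = 25)
c - 10*53 = 25 - 10*53 = 25 - 530 = -505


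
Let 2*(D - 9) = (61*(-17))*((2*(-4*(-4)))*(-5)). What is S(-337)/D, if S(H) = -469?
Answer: -469/82969 ≈ -0.0056527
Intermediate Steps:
D = 82969 (D = 9 + ((61*(-17))*((2*(-4*(-4)))*(-5)))/2 = 9 + (-1037*2*16*(-5))/2 = 9 + (-33184*(-5))/2 = 9 + (-1037*(-160))/2 = 9 + (½)*165920 = 9 + 82960 = 82969)
S(-337)/D = -469/82969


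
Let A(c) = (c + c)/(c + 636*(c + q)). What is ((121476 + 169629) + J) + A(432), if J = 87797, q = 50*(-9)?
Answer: 19323998/51 ≈ 3.7890e+5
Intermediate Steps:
q = -450
A(c) = 2*c/(-286200 + 637*c) (A(c) = (c + c)/(c + 636*(c - 450)) = (2*c)/(c + 636*(-450 + c)) = (2*c)/(c + (-286200 + 636*c)) = (2*c)/(-286200 + 637*c) = 2*c/(-286200 + 637*c))
((121476 + 169629) + J) + A(432) = ((121476 + 169629) + 87797) + 2*432/(-286200 + 637*432) = (291105 + 87797) + 2*432/(-286200 + 275184) = 378902 + 2*432/(-11016) = 378902 + 2*432*(-1/11016) = 378902 - 4/51 = 19323998/51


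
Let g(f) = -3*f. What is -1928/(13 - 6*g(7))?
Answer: -1928/139 ≈ -13.870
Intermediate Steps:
-1928/(13 - 6*g(7)) = -1928/(13 - (-18)*7) = -1928/(13 - 6*(-21)) = -1928/(13 + 126) = -1928/139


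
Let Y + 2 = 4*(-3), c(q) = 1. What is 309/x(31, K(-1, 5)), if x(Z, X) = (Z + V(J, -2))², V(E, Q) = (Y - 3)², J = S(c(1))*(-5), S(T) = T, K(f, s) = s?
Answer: 309/102400 ≈ 0.0030176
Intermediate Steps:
Y = -14 (Y = -2 + 4*(-3) = -2 - 12 = -14)
J = -5 (J = 1*(-5) = -5)
V(E, Q) = 289 (V(E, Q) = (-14 - 3)² = (-17)² = 289)
x(Z, X) = (289 + Z)² (x(Z, X) = (Z + 289)² = (289 + Z)²)
309/x(31, K(-1, 5)) = 309/((289 + 31)²) = 309/(320²) = 309/102400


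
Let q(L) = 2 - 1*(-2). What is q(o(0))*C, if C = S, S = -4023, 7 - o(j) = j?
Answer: -16092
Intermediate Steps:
o(j) = 7 - j
q(L) = 4 (q(L) = 2 + 2 = 4)
C = -4023
q(o(0))*C = 4*(-4023) = -16092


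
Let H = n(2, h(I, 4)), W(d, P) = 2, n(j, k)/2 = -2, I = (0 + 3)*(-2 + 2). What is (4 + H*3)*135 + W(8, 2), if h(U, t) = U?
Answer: -1078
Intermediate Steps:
I = 0 (I = 3*0 = 0)
n(j, k) = -4 (n(j, k) = 2*(-2) = -4)
H = -4
(4 + H*3)*135 + W(8, 2) = (4 - 4*3)*135 + 2 = (4 - 12)*135 + 2 = -8*135 + 2 = -1080 + 2 = -1078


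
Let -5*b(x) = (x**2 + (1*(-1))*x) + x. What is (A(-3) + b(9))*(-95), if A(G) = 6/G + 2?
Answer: 1539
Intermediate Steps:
b(x) = -x**2/5 (b(x) = -((x**2 + (1*(-1))*x) + x)/5 = -((x**2 - x) + x)/5 = -x**2/5)
A(G) = 2 + 6/G
(A(-3) + b(9))*(-95) = ((2 + 6/(-3)) - 1/5*9**2)*(-95) = ((2 + 6*(-1/3)) - 1/5*81)*(-95) = ((2 - 2) - 81/5)*(-95) = (0 - 81/5)*(-95) = -81/5*(-95) = 1539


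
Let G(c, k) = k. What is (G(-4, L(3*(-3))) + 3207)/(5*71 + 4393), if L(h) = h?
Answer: 1599/2374 ≈ 0.67355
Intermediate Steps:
(G(-4, L(3*(-3))) + 3207)/(5*71 + 4393) = (3*(-3) + 3207)/(5*71 + 4393) = (-9 + 3207)/(355 + 4393) = 3198/4748 = 3198*(1/4748) = 1599/2374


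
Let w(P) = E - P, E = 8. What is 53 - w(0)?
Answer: 45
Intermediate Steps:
w(P) = 8 - P
53 - w(0) = 53 - (8 - 1*0) = 53 - (8 + 0) = 53 - 1*8 = 53 - 8 = 45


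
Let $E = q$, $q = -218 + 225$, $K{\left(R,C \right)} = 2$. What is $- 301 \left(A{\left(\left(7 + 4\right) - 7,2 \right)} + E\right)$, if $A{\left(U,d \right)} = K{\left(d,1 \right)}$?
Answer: $-2709$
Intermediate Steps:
$A{\left(U,d \right)} = 2$
$q = 7$
$E = 7$
$- 301 \left(A{\left(\left(7 + 4\right) - 7,2 \right)} + E\right) = - 301 \left(2 + 7\right) = \left(-301\right) 9 = -2709$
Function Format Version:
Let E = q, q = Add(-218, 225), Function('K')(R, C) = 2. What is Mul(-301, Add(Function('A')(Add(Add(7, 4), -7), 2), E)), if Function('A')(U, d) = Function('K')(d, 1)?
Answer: -2709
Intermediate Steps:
Function('A')(U, d) = 2
q = 7
E = 7
Mul(-301, Add(Function('A')(Add(Add(7, 4), -7), 2), E)) = Mul(-301, Add(2, 7)) = Mul(-301, 9) = -2709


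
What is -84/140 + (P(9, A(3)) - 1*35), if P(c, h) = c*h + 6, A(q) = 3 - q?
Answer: -148/5 ≈ -29.600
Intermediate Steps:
P(c, h) = 6 + c*h
-84/140 + (P(9, A(3)) - 1*35) = -84/140 + ((6 + 9*(3 - 1*3)) - 1*35) = (1/140)*(-84) + ((6 + 9*(3 - 3)) - 35) = -⅗ + ((6 + 9*0) - 35) = -⅗ + ((6 + 0) - 35) = -⅗ + (6 - 35) = -⅗ - 29 = -148/5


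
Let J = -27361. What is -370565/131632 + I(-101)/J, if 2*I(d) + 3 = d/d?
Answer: -10138897333/3601583152 ≈ -2.8151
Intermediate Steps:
I(d) = -1 (I(d) = -3/2 + (d/d)/2 = -3/2 + (½)*1 = -3/2 + ½ = -1)
-370565/131632 + I(-101)/J = -370565/131632 - 1/(-27361) = -370565*1/131632 - 1*(-1/27361) = -370565/131632 + 1/27361 = -10138897333/3601583152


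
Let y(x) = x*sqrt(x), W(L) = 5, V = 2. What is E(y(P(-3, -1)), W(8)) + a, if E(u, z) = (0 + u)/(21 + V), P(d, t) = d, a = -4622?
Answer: -4622 - 3*I*sqrt(3)/23 ≈ -4622.0 - 0.22592*I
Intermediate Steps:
y(x) = x**(3/2)
E(u, z) = u/23 (E(u, z) = (0 + u)/(21 + 2) = u/23)
E(y(P(-3, -1)), W(8)) + a = (-3)**(3/2)/23 - 4622 = (-3*I*sqrt(3))/23 - 4622 = -3*I*sqrt(3)/23 - 4622 = -4622 - 3*I*sqrt(3)/23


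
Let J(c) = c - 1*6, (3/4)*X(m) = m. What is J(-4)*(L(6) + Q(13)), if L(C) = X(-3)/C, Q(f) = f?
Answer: -370/3 ≈ -123.33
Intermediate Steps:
X(m) = 4*m/3
J(c) = -6 + c (J(c) = c - 6 = -6 + c)
L(C) = -4/C (L(C) = ((4/3)*(-3))/C = -4/C)
J(-4)*(L(6) + Q(13)) = (-6 - 4)*(-4/6 + 13) = -10*(-4*⅙ + 13) = -10*(-⅔ + 13) = -10*37/3 = -370/3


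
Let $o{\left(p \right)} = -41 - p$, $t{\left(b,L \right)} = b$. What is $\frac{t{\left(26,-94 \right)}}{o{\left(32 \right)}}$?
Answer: $- \frac{26}{73} \approx -0.35616$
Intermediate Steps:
$\frac{t{\left(26,-94 \right)}}{o{\left(32 \right)}} = \frac{26}{-41 - 32} = \frac{26}{-73} = 26 \left(- \frac{1}{73}\right) = - \frac{26}{73}$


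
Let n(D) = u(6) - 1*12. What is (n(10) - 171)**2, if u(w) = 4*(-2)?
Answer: 36481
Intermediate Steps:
u(w) = -8
n(D) = -20 (n(D) = -8 - 1*12 = -8 - 12 = -20)
(n(10) - 171)**2 = (-20 - 171)**2 = (-191)**2 = 36481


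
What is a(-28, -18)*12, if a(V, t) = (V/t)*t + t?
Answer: -552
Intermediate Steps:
a(V, t) = V + t (a(V, t) = (V/t)*t + t = V + t)
a(-28, -18)*12 = (-28 - 18)*12 = -46*12 = -552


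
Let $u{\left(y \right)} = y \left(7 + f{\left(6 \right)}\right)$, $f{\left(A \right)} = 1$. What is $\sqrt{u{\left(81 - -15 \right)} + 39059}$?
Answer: $\sqrt{39827} \approx 199.57$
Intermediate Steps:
$u{\left(y \right)} = 8 y$ ($u{\left(y \right)} = y \left(7 + 1\right) = y 8 = 8 y$)
$\sqrt{u{\left(81 - -15 \right)} + 39059} = \sqrt{8 \left(81 - -15\right) + 39059} = \sqrt{8 \left(81 + 15\right) + 39059} = \sqrt{8 \cdot 96 + 39059} = \sqrt{768 + 39059} = \sqrt{39827}$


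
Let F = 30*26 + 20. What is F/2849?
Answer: 800/2849 ≈ 0.28080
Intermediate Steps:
F = 800 (F = 780 + 20 = 800)
F/2849 = 800/2849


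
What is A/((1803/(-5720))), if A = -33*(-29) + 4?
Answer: -5496920/1803 ≈ -3048.8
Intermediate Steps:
A = 961 (A = 957 + 4 = 961)
A/((1803/(-5720))) = 961/((1803/(-5720))) = 961/((1803*(-1/5720))) = 961/(-1803/5720) = 961*(-5720/1803) = -5496920/1803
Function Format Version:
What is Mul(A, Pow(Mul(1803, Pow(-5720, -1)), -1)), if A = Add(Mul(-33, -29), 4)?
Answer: Rational(-5496920, 1803) ≈ -3048.8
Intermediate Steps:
A = 961 (A = Add(957, 4) = 961)
Mul(A, Pow(Mul(1803, Pow(-5720, -1)), -1)) = Mul(961, Pow(Mul(1803, Pow(-5720, -1)), -1)) = Mul(961, Pow(Mul(1803, Rational(-1, 5720)), -1)) = Mul(961, Pow(Rational(-1803, 5720), -1)) = Mul(961, Rational(-5720, 1803)) = Rational(-5496920, 1803)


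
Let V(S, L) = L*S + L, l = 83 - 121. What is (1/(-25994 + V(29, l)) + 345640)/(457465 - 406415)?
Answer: 9378595759/1385190700 ≈ 6.7706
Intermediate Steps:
l = -38
V(S, L) = L + L*S
(1/(-25994 + V(29, l)) + 345640)/(457465 - 406415) = (1/(-25994 - 38*(1 + 29)) + 345640)/(457465 - 406415) = (1/(-25994 - 38*30) + 345640)/51050 = (1/(-25994 - 1140) + 345640)*(1/51050) = (1/(-27134) + 345640)*(1/51050) = (-1/27134 + 345640)*(1/51050) = (9378595759/27134)*(1/51050) = 9378595759/1385190700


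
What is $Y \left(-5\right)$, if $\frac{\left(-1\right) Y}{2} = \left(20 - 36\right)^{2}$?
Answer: $2560$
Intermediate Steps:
$Y = -512$ ($Y = - 2 \left(20 - 36\right)^{2} = - 2 \left(-16\right)^{2} = \left(-2\right) 256 = -512$)
$Y \left(-5\right) = \left(-512\right) \left(-5\right) = 2560$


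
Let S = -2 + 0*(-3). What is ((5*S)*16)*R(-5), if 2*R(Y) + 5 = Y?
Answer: 800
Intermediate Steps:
R(Y) = -5/2 + Y/2
S = -2 (S = -2 + 0 = -2)
((5*S)*16)*R(-5) = ((5*(-2))*16)*(-5/2 + (1/2)*(-5)) = (-10*16)*(-5/2 - 5/2) = -160*(-5) = 800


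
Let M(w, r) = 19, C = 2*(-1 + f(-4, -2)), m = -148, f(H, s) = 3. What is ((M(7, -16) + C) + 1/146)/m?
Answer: -3359/21608 ≈ -0.15545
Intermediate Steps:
C = 4 (C = 2*(-1 + 3) = 2*2 = 4)
((M(7, -16) + C) + 1/146)/m = ((19 + 4) + 1/146)/(-148) = (23 + 1/146)*(-1/148) = (3359/146)*(-1/148) = -3359/21608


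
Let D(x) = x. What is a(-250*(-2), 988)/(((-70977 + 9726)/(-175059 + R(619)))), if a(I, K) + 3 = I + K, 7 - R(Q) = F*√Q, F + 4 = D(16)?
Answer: 86650740/20417 + 5940*√619/20417 ≈ 4251.3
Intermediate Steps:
F = 12 (F = -4 + 16 = 12)
R(Q) = 7 - 12*√Q
a(I, K) = -3 + I + K (a(I, K) = -3 + (I + K) = -3 + I + K)
a(-250*(-2), 988)/(((-70977 + 9726)/(-175059 + R(619)))) = (-3 - 250*(-2) + 988)/(((-70977 + 9726)/(-175059 + (7 - 12*√619)))) = (-3 - 50*(-10) + 988)/((-61251/(-175052 - 12*√619))) = (-3 + 500 + 988)*(175052/61251 + 4*√619/20417) = 1485*(175052/61251 + 4*√619/20417) = 86650740/20417 + 5940*√619/20417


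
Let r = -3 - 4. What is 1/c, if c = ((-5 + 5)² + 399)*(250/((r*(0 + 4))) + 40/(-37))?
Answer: -74/295545 ≈ -0.00025038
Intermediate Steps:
r = -7
c = -295545/74 (c = ((-5 + 5)² + 399)*(250/((-7*(0 + 4))) + 40/(-37)) = (0² + 399)*(250/((-7*4)) + 40*(-1/37)) = (0 + 399)*(250/(-28) - 40/37) = 399*(250*(-1/28) - 40/37) = 399*(-125/14 - 40/37) = 399*(-5185/518) = -295545/74 ≈ -3993.9)
1/c = 1/(-295545/74) = -74/295545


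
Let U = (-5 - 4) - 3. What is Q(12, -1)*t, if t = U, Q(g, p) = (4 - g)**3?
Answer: 6144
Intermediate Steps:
U = -12 (U = -9 - 3 = -12)
t = -12
Q(12, -1)*t = -(-4 + 12)**3*(-12) = -1*8**3*(-12) = -1*512*(-12) = -512*(-12) = 6144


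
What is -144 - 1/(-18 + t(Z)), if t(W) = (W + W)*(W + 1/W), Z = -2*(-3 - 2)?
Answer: -26497/184 ≈ -144.01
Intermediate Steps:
Z = 10 (Z = -2*(-5) = 10)
t(W) = 2*W*(W + 1/W) (t(W) = (2*W)*(W + 1/W) = 2*W*(W + 1/W))
-144 - 1/(-18 + t(Z)) = -144 - 1/(-18 + (2 + 2*10²)) = -144 - 1/(-18 + (2 + 2*100)) = -144 - 1/(-18 + (2 + 200)) = -144 - 1/(-18 + 202) = -144 - 1/184 = -26497/184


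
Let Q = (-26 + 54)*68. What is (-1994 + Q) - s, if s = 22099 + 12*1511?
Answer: -40321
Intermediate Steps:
Q = 1904 (Q = 28*68 = 1904)
s = 40231 (s = 22099 + 18132 = 40231)
(-1994 + Q) - s = (-1994 + 1904) - 1*40231 = -90 - 40231 = -40321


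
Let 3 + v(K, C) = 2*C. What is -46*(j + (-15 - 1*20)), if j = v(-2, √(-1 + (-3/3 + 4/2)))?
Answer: 1748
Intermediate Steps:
v(K, C) = -3 + 2*C
j = -3 (j = -3 + 2*√(-1 + (-3/3 + 4/2)) = -3 + 2*√(-1 + (-3*⅓ + 4*(½))) = -3 + 2*√(-1 + (-1 + 2)) = -3 + 2*√(-1 + 1) = -3 + 2*√0 = -3 + 2*0 = -3 + 0 = -3)
-46*(j + (-15 - 1*20)) = -46*(-3 + (-15 - 1*20)) = -46*(-3 + (-15 - 20)) = -46*(-3 - 35) = -46*(-38) = 1748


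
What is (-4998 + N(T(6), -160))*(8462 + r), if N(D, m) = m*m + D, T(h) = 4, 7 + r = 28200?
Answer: 755312930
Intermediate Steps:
r = 28193 (r = -7 + 28200 = 28193)
N(D, m) = D + m² (N(D, m) = m² + D = D + m²)
(-4998 + N(T(6), -160))*(8462 + r) = (-4998 + (4 + (-160)²))*(8462 + 28193) = (-4998 + (4 + 25600))*36655 = (-4998 + 25604)*36655 = 20606*36655 = 755312930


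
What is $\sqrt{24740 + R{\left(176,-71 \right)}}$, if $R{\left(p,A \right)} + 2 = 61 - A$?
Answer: $\sqrt{24870} \approx 157.7$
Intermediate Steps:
$R{\left(p,A \right)} = 59 - A$ ($R{\left(p,A \right)} = -2 - \left(-61 + A\right) = 59 - A$)
$\sqrt{24740 + R{\left(176,-71 \right)}} = \sqrt{24740 + \left(59 - -71\right)} = \sqrt{24740 + \left(59 + 71\right)} = \sqrt{24740 + 130} = \sqrt{24870}$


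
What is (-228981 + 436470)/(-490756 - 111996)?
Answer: -207489/602752 ≈ -0.34424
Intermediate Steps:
(-228981 + 436470)/(-490756 - 111996) = 207489/(-602752) = 207489*(-1/602752) = -207489/602752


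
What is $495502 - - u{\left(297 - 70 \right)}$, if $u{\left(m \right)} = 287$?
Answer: $495789$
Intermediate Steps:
$495502 - - u{\left(297 - 70 \right)} = 495502 - \left(-1\right) 287 = 495502 - -287 = 495502 + 287 = 495789$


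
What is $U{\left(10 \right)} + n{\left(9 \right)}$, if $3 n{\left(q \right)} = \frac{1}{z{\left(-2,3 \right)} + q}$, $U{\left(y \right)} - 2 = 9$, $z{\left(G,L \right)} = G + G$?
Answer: $\frac{166}{15} \approx 11.067$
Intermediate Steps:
$z{\left(G,L \right)} = 2 G$
$U{\left(y \right)} = 11$ ($U{\left(y \right)} = 2 + 9 = 11$)
$n{\left(q \right)} = \frac{1}{3 \left(-4 + q\right)}$ ($n{\left(q \right)} = \frac{1}{3 \left(2 \left(-2\right) + q\right)} = \frac{1}{3 \left(-4 + q\right)}$)
$U{\left(10 \right)} + n{\left(9 \right)} = 11 + \frac{1}{3 \left(-4 + 9\right)} = 11 + \frac{1}{3 \cdot 5} = 11 + \frac{1}{3} \cdot \frac{1}{5} = 11 + \frac{1}{15} = \frac{166}{15}$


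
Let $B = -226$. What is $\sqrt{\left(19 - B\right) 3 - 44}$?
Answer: $\sqrt{691} \approx 26.287$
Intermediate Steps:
$\sqrt{\left(19 - B\right) 3 - 44} = \sqrt{\left(19 - -226\right) 3 - 44} = \sqrt{\left(19 + 226\right) 3 - 44} = \sqrt{245 \cdot 3 - 44} = \sqrt{735 - 44} = \sqrt{691}$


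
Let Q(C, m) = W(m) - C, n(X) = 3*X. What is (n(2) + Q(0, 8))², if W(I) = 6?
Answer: 144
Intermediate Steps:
Q(C, m) = 6 - C
(n(2) + Q(0, 8))² = (3*2 + (6 - 1*0))² = (6 + (6 + 0))² = (6 + 6)² = 12² = 144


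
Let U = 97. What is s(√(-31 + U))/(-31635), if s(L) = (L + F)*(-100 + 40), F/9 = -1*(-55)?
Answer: 660/703 + 4*√66/2109 ≈ 0.95424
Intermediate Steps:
F = 495 (F = 9*(-1*(-55)) = 9*55 = 495)
s(L) = -29700 - 60*L (s(L) = (L + 495)*(-100 + 40) = (495 + L)*(-60) = -29700 - 60*L)
s(√(-31 + U))/(-31635) = (-29700 - 60*√(-31 + 97))/(-31635) = (-29700 - 60*√66)*(-1/31635) = 660/703 + 4*√66/2109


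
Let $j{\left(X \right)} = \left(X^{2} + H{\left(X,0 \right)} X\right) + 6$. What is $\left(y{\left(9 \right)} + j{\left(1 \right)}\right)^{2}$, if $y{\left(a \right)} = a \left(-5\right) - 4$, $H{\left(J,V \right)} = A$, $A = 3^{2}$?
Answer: $1089$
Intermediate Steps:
$A = 9$
$H{\left(J,V \right)} = 9$
$j{\left(X \right)} = 6 + X^{2} + 9 X$ ($j{\left(X \right)} = \left(X^{2} + 9 X\right) + 6 = 6 + X^{2} + 9 X$)
$y{\left(a \right)} = -4 - 5 a$ ($y{\left(a \right)} = - 5 a - 4 = -4 - 5 a$)
$\left(y{\left(9 \right)} + j{\left(1 \right)}\right)^{2} = \left(\left(-4 - 45\right) + \left(6 + 1^{2} + 9 \cdot 1\right)\right)^{2} = \left(\left(-4 - 45\right) + \left(6 + 1 + 9\right)\right)^{2} = \left(-49 + 16\right)^{2} = \left(-33\right)^{2} = 1089$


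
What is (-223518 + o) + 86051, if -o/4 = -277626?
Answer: 973037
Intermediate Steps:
o = 1110504 (o = -4*(-277626) = 1110504)
(-223518 + o) + 86051 = (-223518 + 1110504) + 86051 = 886986 + 86051 = 973037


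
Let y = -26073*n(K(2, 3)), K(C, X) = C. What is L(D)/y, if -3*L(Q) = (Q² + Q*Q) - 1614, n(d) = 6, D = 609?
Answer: 123358/78219 ≈ 1.5771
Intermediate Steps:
L(Q) = 538 - 2*Q²/3 (L(Q) = -((Q² + Q*Q) - 1614)/3 = -((Q² + Q²) - 1614)/3 = -(2*Q² - 1614)/3 = -(-1614 + 2*Q²)/3 = 538 - 2*Q²/3)
y = -156438 (y = -26073*6 = -156438)
L(D)/y = (538 - ⅔*609²)/(-156438) = (538 - ⅔*370881)*(-1/156438) = (538 - 247254)*(-1/156438) = -246716*(-1/156438) = 123358/78219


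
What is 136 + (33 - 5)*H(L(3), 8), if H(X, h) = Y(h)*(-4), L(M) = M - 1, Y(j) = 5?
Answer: -424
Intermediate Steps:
L(M) = -1 + M
H(X, h) = -20 (H(X, h) = 5*(-4) = -20)
136 + (33 - 5)*H(L(3), 8) = 136 + (33 - 5)*(-20) = 136 + 28*(-20) = 136 - 560 = -424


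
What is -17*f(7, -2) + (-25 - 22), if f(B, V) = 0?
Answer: -47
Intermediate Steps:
-17*f(7, -2) + (-25 - 22) = -17*0 + (-25 - 22) = 0 - 47 = -47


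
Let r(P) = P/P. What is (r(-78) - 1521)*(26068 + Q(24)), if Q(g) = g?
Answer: -39659840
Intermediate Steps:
r(P) = 1
(r(-78) - 1521)*(26068 + Q(24)) = (1 - 1521)*(26068 + 24) = -1520*26092 = -39659840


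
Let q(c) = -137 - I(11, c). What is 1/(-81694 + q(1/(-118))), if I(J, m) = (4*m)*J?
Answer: -59/4828007 ≈ -1.2220e-5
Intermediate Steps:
I(J, m) = 4*J*m
q(c) = -137 - 44*c (q(c) = -137 - 4*11*c = -137 - 44*c)
1/(-81694 + q(1/(-118))) = 1/(-81694 + (-137 - 44/(-118))) = 1/(-81694 + (-137 - 44*(-1/118))) = 1/(-81694 + (-137 + 22/59)) = 1/(-81694 - 8061/59) = 1/(-4828007/59) = -59/4828007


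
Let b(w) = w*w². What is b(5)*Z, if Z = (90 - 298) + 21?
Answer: -23375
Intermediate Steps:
b(w) = w³
Z = -187 (Z = -208 + 21 = -187)
b(5)*Z = 5³*(-187) = 125*(-187) = -23375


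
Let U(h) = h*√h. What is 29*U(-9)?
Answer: -783*I ≈ -783.0*I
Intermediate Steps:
U(h) = h^(3/2)
29*U(-9) = 29*(-9)^(3/2) = 29*(-27*I) = -783*I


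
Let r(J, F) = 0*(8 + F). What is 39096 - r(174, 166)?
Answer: 39096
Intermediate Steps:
r(J, F) = 0
39096 - r(174, 166) = 39096 - 1*0 = 39096 + 0 = 39096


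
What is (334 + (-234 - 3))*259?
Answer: 25123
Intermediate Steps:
(334 + (-234 - 3))*259 = (334 - 237)*259 = 97*259 = 25123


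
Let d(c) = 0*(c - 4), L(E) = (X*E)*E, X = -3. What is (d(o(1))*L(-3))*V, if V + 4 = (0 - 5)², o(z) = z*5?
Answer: 0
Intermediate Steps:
L(E) = -3*E² (L(E) = (-3*E)*E = -3*E²)
o(z) = 5*z
d(c) = 0 (d(c) = 0*(-4 + c) = 0)
V = 21 (V = -4 + (0 - 5)² = -4 + (-5)² = -4 + 25 = 21)
(d(o(1))*L(-3))*V = (0*(-3*(-3)²))*21 = (0*(-3*9))*21 = (0*(-27))*21 = 0*21 = 0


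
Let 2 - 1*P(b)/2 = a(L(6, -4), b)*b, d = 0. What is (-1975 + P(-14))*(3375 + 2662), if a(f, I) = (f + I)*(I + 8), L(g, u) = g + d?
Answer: -3785199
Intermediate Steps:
L(g, u) = g (L(g, u) = g + 0 = g)
a(f, I) = (8 + I)*(I + f) (a(f, I) = (I + f)*(8 + I) = (8 + I)*(I + f))
P(b) = 4 - 2*b*(48 + b**2 + 14*b) (P(b) = 4 - 2*(b**2 + 8*b + 8*6 + b*6)*b = 4 - 2*(b**2 + 8*b + 48 + 6*b)*b = 4 - 2*(48 + b**2 + 14*b)*b = 4 - 2*b*(48 + b**2 + 14*b))
(-1975 + P(-14))*(3375 + 2662) = (-1975 + (4 - 2*(-14)*(48 + (-14)**2 + 14*(-14))))*(3375 + 2662) = (-1975 + (4 - 2*(-14)*(48 + 196 - 196)))*6037 = (-1975 + (4 - 2*(-14)*48))*6037 = (-1975 + (4 + 1344))*6037 = (-1975 + 1348)*6037 = -627*6037 = -3785199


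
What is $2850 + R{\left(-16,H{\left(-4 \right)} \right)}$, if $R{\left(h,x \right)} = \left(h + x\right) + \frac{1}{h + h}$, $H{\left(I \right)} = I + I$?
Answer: $\frac{90431}{32} \approx 2826.0$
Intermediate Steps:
$H{\left(I \right)} = 2 I$
$R{\left(h,x \right)} = h + x + \frac{1}{2 h}$ ($R{\left(h,x \right)} = \left(h + x\right) + \frac{1}{2 h} = h + x + \frac{1}{2 h}$)
$2850 + R{\left(-16,H{\left(-4 \right)} \right)} = 2850 + \left(-16 + 2 \left(-4\right) + \frac{1}{2 \left(-16\right)}\right) = 2850 - \frac{769}{32} = \frac{90431}{32}$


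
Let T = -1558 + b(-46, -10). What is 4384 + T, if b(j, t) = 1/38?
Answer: 107389/38 ≈ 2826.0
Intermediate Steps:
b(j, t) = 1/38
T = -59203/38 (T = -1558 + 1/38 = -59203/38 ≈ -1558.0)
4384 + T = 4384 - 59203/38 = 107389/38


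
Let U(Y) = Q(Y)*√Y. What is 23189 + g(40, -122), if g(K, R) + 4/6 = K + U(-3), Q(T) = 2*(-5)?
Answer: 69685/3 - 10*I*√3 ≈ 23228.0 - 17.32*I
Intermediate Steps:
Q(T) = -10
U(Y) = -10*√Y
g(K, R) = -⅔ + K - 10*I*√3 (g(K, R) = -⅔ + (K - 10*I*√3) = -⅔ + K - 10*I*√3)
23189 + g(40, -122) = 23189 + (-⅔ + 40 - 10*I*√3) = 23189 + (118/3 - 10*I*√3) = 69685/3 - 10*I*√3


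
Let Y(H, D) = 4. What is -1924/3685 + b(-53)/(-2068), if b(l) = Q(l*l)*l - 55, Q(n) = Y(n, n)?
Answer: -272267/692780 ≈ -0.39301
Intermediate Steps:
Q(n) = 4
b(l) = -55 + 4*l (b(l) = 4*l - 55 = -55 + 4*l)
-1924/3685 + b(-53)/(-2068) = -1924/3685 + (-55 + 4*(-53))/(-2068) = -1924*1/3685 + (-55 - 212)*(-1/2068) = -1924/3685 - 267*(-1/2068) = -1924/3685 + 267/2068 = -272267/692780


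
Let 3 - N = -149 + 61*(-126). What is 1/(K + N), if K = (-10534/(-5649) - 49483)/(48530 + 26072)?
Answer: 421426698/3302862939991 ≈ 0.00012759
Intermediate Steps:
N = 7838 (N = 3 - (-149 + 61*(-126)) = 3 - (-149 - 7686) = 3 - 1*(-7835) = 3 + 7835 = 7838)
K = -279518933/421426698 (K = (-10534*(-1/5649) - 49483)/74602 = (10534/5649 - 49483)*(1/74602) = -279518933/5649*1/74602 = -279518933/421426698 ≈ -0.66327)
1/(K + N) = 1/(-279518933/421426698 + 7838) = 1/(3302862939991/421426698) = 421426698/3302862939991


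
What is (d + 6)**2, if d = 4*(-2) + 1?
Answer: 1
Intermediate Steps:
d = -7 (d = -8 + 1 = -7)
(d + 6)**2 = (-7 + 6)**2 = (-1)**2 = 1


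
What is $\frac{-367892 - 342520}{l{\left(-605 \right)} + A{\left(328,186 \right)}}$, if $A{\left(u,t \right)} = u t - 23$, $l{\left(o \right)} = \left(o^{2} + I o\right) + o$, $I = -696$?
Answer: $- \frac{236804}{282495} \approx -0.83826$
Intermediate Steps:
$l{\left(o \right)} = o^{2} - 695 o$ ($l{\left(o \right)} = \left(o^{2} - 696 o\right) + o = o^{2} - 695 o$)
$A{\left(u,t \right)} = -23 + t u$ ($A{\left(u,t \right)} = t u - 23 = -23 + t u$)
$\frac{-367892 - 342520}{l{\left(-605 \right)} + A{\left(328,186 \right)}} = \frac{-367892 - 342520}{- 605 \left(-695 - 605\right) + \left(-23 + 186 \cdot 328\right)} = - \frac{710412}{\left(-605\right) \left(-1300\right) + \left(-23 + 61008\right)} = - \frac{710412}{786500 + 60985} = - \frac{710412}{847485} = \left(-710412\right) \frac{1}{847485} = - \frac{236804}{282495}$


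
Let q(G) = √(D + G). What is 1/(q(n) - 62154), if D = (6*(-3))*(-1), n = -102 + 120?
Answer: -1/62148 ≈ -1.6091e-5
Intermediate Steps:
n = 18
D = 18 (D = -18*(-1) = 18)
q(G) = √(18 + G)
1/(q(n) - 62154) = 1/(√(18 + 18) - 62154) = 1/(√36 - 62154) = 1/(6 - 62154) = 1/(-62148) = -1/62148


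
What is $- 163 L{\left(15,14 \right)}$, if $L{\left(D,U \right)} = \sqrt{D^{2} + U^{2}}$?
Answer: $- 163 \sqrt{421} \approx -3344.5$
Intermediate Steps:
$- 163 L{\left(15,14 \right)} = - 163 \sqrt{15^{2} + 14^{2}} = - 163 \sqrt{225 + 196} = - 163 \sqrt{421}$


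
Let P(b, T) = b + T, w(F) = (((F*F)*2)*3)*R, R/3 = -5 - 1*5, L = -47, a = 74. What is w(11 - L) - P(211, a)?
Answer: -605805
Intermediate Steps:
R = -30 (R = 3*(-5 - 1*5) = 3*(-5 - 5) = 3*(-10) = -30)
w(F) = -180*F² (w(F) = (((F*F)*2)*3)*(-30) = ((F²*2)*3)*(-30) = ((2*F²)*3)*(-30) = (6*F²)*(-30) = -180*F²)
P(b, T) = T + b
w(11 - L) - P(211, a) = -180*(11 - 1*(-47))² - (74 + 211) = -180*(11 + 47)² - 1*285 = -180*58² - 285 = -180*3364 - 285 = -605520 - 285 = -605805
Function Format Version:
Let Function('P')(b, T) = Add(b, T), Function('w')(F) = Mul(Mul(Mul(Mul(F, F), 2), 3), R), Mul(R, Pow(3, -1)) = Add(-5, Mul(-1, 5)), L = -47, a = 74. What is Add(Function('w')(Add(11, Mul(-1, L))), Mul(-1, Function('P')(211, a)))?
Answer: -605805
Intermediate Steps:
R = -30 (R = Mul(3, Add(-5, Mul(-1, 5))) = Mul(3, Add(-5, -5)) = Mul(3, -10) = -30)
Function('w')(F) = Mul(-180, Pow(F, 2)) (Function('w')(F) = Mul(Mul(Mul(Mul(F, F), 2), 3), -30) = Mul(Mul(Mul(Pow(F, 2), 2), 3), -30) = Mul(Mul(Mul(2, Pow(F, 2)), 3), -30) = Mul(Mul(6, Pow(F, 2)), -30) = Mul(-180, Pow(F, 2)))
Function('P')(b, T) = Add(T, b)
Add(Function('w')(Add(11, Mul(-1, L))), Mul(-1, Function('P')(211, a))) = Add(Mul(-180, Pow(Add(11, Mul(-1, -47)), 2)), Mul(-1, Add(74, 211))) = Add(Mul(-180, Pow(Add(11, 47), 2)), Mul(-1, 285)) = Add(Mul(-180, Pow(58, 2)), -285) = Add(Mul(-180, 3364), -285) = Add(-605520, -285) = -605805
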